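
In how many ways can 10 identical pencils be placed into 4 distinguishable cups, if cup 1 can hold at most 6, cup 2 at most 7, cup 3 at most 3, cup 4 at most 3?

Ignoring the caps, the number of non-negative solutions to x_1+…+x_4 = 10 is C(13,3) = 286.
Subtract solutions that violate a single cap (substitute x_i' = x_i − (cap_i+1)): x_1 ≥ 7 gives C(6,3) = 20; x_2 ≥ 8 gives C(5,3) = 10; x_3 ≥ 4 gives C(9,3) = 84; x_4 ≥ 4 gives C(9,3) = 84. Together 198.
Add back pairs where two caps are both exceeded: 0 + 0 + 0 + 0 + 0 + 10 = 10.
By inclusion–exclusion the count is 286 − 198 + 10 = 98.

98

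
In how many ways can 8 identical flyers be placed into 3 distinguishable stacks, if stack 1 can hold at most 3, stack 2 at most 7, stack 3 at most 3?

By stars and bars, unrestricted non-negative solutions to x_1+…+x_3 = 8 number C(8+2,2) = 45.
Subtract solutions that violate a single cap (substitute x_i' = x_i − (cap_i+1)): x_1 ≥ 4 gives C(6,2) = 15; x_2 ≥ 8 gives C(2,2) = 1; x_3 ≥ 4 gives C(6,2) = 15. Together 31.
Add back pairs where two caps are both exceeded: 0 + 1 + 0 = 1.
By inclusion–exclusion the count is 45 − 31 + 1 = 15.

15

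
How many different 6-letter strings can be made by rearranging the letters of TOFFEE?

The 6 letters of TOFFEE have repeats: E appearing twice and F appearing twice.
Dividing 6! = 720 by 2!·2! = 4 for the repeated letters gives 180.

180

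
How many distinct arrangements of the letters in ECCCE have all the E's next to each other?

4

Treat the 2 copies of E as a single block. The multiset to arrange is then {EE, C, C, C}, 4 items in all.
That gives (4)!/(3!) = 4 arrangements.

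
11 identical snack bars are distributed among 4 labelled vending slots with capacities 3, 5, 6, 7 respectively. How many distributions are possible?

138

By stars and bars, unrestricted non-negative solutions to x_1+…+x_4 = 11 number C(11+3,3) = 364.
Subtract solutions that violate a single cap (substitute x_i' = x_i − (cap_i+1)): x_1 ≥ 4 gives C(10,3) = 120; x_2 ≥ 6 gives C(8,3) = 56; x_3 ≥ 7 gives C(7,3) = 35; x_4 ≥ 8 gives C(6,3) = 20. Together 231.
Add back pairs where two caps are both exceeded: 4 + 1 + 0 + 0 + 0 + 0 = 5.
By inclusion–exclusion the count is 364 − 231 + 5 = 138.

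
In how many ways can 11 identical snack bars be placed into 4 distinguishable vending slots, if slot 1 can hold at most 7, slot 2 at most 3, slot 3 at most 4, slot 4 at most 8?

Ignoring the caps, the number of non-negative solutions to x_1+…+x_4 = 11 is C(14,3) = 364.
Subtract solutions that violate a single cap (substitute x_i' = x_i − (cap_i+1)): x_1 ≥ 8 gives C(6,3) = 20; x_2 ≥ 4 gives C(10,3) = 120; x_3 ≥ 5 gives C(9,3) = 84; x_4 ≥ 9 gives C(5,3) = 10. Together 234.
Add back pairs where two caps are both exceeded: 0 + 0 + 0 + 10 + 0 + 0 = 10.
By inclusion–exclusion the count is 364 − 234 + 10 = 140.

140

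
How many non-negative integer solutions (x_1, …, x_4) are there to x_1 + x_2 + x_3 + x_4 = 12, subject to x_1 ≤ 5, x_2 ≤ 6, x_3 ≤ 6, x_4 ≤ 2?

79

Without the upper bounds there are C(15,3) = 455 ways to split 12 among 4 variables.
Subtract solutions that violate a single cap (substitute x_i' = x_i − (cap_i+1)): x_1 ≥ 6 gives C(9,3) = 84; x_2 ≥ 7 gives C(8,3) = 56; x_3 ≥ 7 gives C(8,3) = 56; x_4 ≥ 3 gives C(12,3) = 220. Together 416.
Add back pairs where two caps are both exceeded: 0 + 0 + 20 + 0 + 10 + 10 = 40.
By inclusion–exclusion the count is 455 − 416 + 40 = 79.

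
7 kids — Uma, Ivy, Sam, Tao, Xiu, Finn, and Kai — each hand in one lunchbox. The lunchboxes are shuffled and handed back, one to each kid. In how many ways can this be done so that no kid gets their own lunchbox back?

This is the derangement count D_7: permutations of 7 items with no fixed point.
By inclusion–exclusion this is Σ_{j=0}^{7} (−1)^j C(7,j)·(7−j)!.
Computing: 5040 − 5040 + 2520 − 840 + 210 − 42 + 7 − 1 = 1854.

1854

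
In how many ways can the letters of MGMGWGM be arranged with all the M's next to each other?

20

Treat the 3 copies of M as a single block. The multiset to arrange is then {MMM, G, G, G, W}, 5 items in all.
That gives (5)!/(3!) = 20 arrangements.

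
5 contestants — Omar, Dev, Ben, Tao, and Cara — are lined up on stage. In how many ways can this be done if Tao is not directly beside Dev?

Of the 5! = 120 arrangements, those with Tao and Dev adjacent number 2 × 4! = 48 (treat the pair as a block with 2 internal orders).
So 120 − 48 = 72 arrangements keep them apart.

72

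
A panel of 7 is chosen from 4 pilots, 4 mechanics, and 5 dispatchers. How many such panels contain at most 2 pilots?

Split by how many pilots are chosen (0 through 2).
Sum: C(4,0)·C(9,7) + C(4,1)·C(9,6) + C(4,2)·C(9,5) = 36 + 336 + 756 = 1128.

1128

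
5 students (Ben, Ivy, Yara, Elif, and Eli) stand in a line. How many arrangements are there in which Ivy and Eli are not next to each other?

72

Of the 5! = 120 arrangements, those with Ivy and Eli adjacent number 2 × 4! = 48 (treat the pair as a block with 2 internal orders).
So 120 − 48 = 72 arrangements keep them apart.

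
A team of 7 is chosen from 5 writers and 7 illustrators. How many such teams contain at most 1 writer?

36

Split by how many writers are chosen (0 through 1).
Sum: C(5,0)·C(7,7) + C(5,1)·C(7,6) = 1 + 35 = 36.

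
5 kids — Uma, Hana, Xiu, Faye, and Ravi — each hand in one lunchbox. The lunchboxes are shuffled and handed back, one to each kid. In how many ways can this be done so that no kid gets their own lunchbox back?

Count assignments avoiding every fixed point. For any j of the 5 kids fixed to their own lunchbox, the other 5−j can be arranged in (5−j)! ways.
By inclusion–exclusion this is Σ_{j=0}^{5} (−1)^j C(5,j)·(5−j)!.
Computing: 120 − 120 + 60 − 20 + 5 − 1 = 44.

44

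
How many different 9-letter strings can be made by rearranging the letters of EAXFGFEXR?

45360

The 9 letters of EAXFGFEXR have repeats: E appearing twice, F appearing twice, and X appearing twice.
The number of distinct arrangements is 9!/(2!·2!·2!) = 362880/8 = 45360.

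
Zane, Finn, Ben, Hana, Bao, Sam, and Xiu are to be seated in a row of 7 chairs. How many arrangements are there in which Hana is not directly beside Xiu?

3600

There are 7! = 5040 arrangements in all. If Hana and Xiu are adjacent, merging them into one block gives 2·(6)! = 1440 arrangements.
So 5040 − 1440 = 3600 arrangements keep them apart.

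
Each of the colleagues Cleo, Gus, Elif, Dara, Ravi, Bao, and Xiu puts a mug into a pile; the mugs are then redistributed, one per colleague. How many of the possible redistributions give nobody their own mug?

1854

This is the derangement count D_7: permutations of 7 items with no fixed point.
By inclusion–exclusion this is Σ_{j=0}^{7} (−1)^j C(7,j)·(7−j)!.
Computing: 5040 − 5040 + 2520 − 840 + 210 − 42 + 7 − 1 = 1854.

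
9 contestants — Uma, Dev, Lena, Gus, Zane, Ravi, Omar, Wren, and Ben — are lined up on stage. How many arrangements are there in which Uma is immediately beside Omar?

Treat {Uma, Omar} as a single unit. There are 8 units to order, and the pair itself can be ordered 2 ways.
So the count is 2·(8)! = 80640.

80640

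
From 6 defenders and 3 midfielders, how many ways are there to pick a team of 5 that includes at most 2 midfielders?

Split by how many midfielders are chosen (0 through 2).
Sum: C(3,0)·C(6,5) + C(3,1)·C(6,4) + C(3,2)·C(6,3) = 6 + 45 + 60 = 111.

111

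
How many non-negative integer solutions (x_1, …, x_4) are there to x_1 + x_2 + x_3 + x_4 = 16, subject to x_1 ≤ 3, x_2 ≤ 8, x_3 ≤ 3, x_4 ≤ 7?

Ignoring the caps, the number of non-negative solutions to x_1+…+x_4 = 16 is C(19,3) = 969.
Subtract solutions that violate a single cap (substitute x_i' = x_i − (cap_i+1)): x_1 ≥ 4 gives C(15,3) = 455; x_2 ≥ 9 gives C(10,3) = 120; x_3 ≥ 4 gives C(15,3) = 455; x_4 ≥ 8 gives C(11,3) = 165. Together 1195.
Add back pairs where two caps are both exceeded: 20 + 165 + 35 + 20 + 0 + 35 = 275.
Subtract triples: 0 + 0 + 1 + 0 = 1.
By inclusion–exclusion the count is 969 − 1195 + 275 − 1 = 48.

48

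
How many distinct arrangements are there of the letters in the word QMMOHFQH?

5040

The 8 letters of QMMOHFQH have repeats: H appearing twice, M appearing twice, and Q appearing twice.
So there are 8! / (2!·2!·2!) = 5040 distinguishable arrangements.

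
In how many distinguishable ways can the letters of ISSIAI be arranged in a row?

ISSIAI has 6 letters with I appearing 3 times and S appearing twice.
So there are 6! / (3!·2!) = 60 distinguishable arrangements.

60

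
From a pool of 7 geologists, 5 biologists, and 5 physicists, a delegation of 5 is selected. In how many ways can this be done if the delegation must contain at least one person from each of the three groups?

Total 5-person selections from all 17: C(17,5) = 6188.
Selections missing a whole group: no geologists → C(10,5) = 252; no biologists → C(12,5) = 792; no physicists → C(12,5) = 792.
Add back selections omitting two groups (i.e. drawn from a single group): C(7,5) + C(5,5) + C(5,5) = 23.
By inclusion–exclusion: 6188 − 1836 + 23 = 4375.

4375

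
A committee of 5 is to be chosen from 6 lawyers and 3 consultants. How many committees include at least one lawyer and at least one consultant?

Total 5-person selections from all 9: C(9,5) = 126.
Selections missing a whole group: no lawyers → C(3,5) = 0; no consultants → C(6,5) = 6.
Both groups omitted at once is impossible, so 126 − 6 = 120.

120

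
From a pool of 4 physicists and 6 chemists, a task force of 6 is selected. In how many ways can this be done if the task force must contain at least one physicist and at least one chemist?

209

Total 6-person selections from all 10: C(10,6) = 210.
Subtract selections that omit an entire group: no physicists → C(6,6) = 1; no chemists → C(4,6) = 0.
Both groups omitted at once is impossible, so 210 − 1 = 209.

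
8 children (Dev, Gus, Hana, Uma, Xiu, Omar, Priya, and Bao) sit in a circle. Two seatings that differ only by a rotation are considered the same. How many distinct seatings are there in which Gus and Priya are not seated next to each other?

3600

Without the restriction there are (7)! = 5040 seatings.
Those with Gus next to Priya: fuse the pair into one unit and seat 7 units around a circle — 2·(6)! = 1440.
Subtracting, 5040 − 1440 = 3600.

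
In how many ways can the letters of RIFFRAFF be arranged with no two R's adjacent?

There are 8!/(4!·2!) = 840 arrangements of RIFFRAFF in total.
If the two R's are adjacent, glue them into one block, leaving 7 items to arrange: (7)!/(4!) = 210 ways.
Hence 840 − 210 = 630.

630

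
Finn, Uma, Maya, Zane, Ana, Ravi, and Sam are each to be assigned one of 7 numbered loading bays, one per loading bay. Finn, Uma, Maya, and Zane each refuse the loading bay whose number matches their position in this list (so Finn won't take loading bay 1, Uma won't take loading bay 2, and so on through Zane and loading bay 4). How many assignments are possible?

2790

Let Aᵢ (for 1 ≤ i ≤ 4) be the placements that put person i in their forbidden loading bay. Any j of these fix j positions, leaving (7−j)! ways to fill the rest, and there are C(4,j) ways to pick which j.
By inclusion–exclusion, the number of valid placements is Σ_{j=0}^{4} (−1)^j C(4,j)·(7−j)!.
Computing: 5040 − 2880 + 720 − 96 + 6 = 2790.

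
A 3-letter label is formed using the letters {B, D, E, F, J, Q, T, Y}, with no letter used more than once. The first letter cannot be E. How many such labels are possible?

294

The first letter has 8−1 = 7 choices (anything except E).
The remaining 2 letters are filled from the other 7 symbols without repetition: 7 × 6 = 42.
Total: 7 × 42 = 294.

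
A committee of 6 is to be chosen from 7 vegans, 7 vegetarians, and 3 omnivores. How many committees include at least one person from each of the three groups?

Unrestricted: C(17,6) = 12376 ways to pick any 6 of the 17.
Selections missing a whole group: no vegans → C(10,6) = 210; no vegetarians → C(10,6) = 210; no omnivores → C(14,6) = 3003.
Add back selections omitting two groups (i.e. drawn from a single group): C(7,6) + C(7,6) + C(3,6) = 14.
By inclusion–exclusion: 12376 − 3423 + 14 = 8967.

8967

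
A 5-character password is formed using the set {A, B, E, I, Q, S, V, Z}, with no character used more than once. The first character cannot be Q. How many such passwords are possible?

The first character has 8−1 = 7 choices (anything except Q).
The remaining 4 characters are filled from the other 7 symbols without repetition: 7 × 6 × 5 × 4 = 840.
Total: 7 × 840 = 5880.

5880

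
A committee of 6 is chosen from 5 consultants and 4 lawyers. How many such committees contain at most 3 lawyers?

Split by how many lawyers are chosen (0 through 3).
Sum: C(4,0)·C(5,6) + C(4,1)·C(5,5) + C(4,2)·C(5,4) + C(4,3)·C(5,3) = 0 + 4 + 30 + 40 = 74.

74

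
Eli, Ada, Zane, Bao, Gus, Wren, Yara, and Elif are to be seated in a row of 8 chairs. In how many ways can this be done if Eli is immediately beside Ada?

Treat {Eli, Ada} as a single unit. There are 7 units to order, and the pair itself can be ordered 2 ways.
That gives 2 × 7! = 2 × 5040 = 10080.

10080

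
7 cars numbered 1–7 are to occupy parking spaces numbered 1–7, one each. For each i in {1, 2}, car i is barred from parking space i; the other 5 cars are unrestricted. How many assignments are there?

Let Aᵢ (for i ∈ {1, 2}) be the placements that put car i in its forbidden parking space. Any j of these fix j positions, leaving (7−j)! ways to fill the rest, and there are C(2,j) ways to pick which j.
By inclusion–exclusion, the number of valid placements is Σ_{j=0}^{2} (−1)^j C(2,j)·(7−j)!.
Computing: 5040 − 1440 + 120 = 3720.

3720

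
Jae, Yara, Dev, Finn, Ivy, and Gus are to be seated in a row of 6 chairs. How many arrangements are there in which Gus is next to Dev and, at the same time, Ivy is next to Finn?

96

Treat {Gus,Dev} as one block (2 orders) and {Ivy,Finn} as another (2 orders).
That leaves 4 units to arrange: 2 × 2 × 4! = 4 × 24 = 96.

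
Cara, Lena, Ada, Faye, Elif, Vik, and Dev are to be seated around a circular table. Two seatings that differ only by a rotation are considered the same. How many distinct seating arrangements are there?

Around a circle, 7 distinct people have 7!/7 = (6)! = 720 rotationally distinct seatings.

720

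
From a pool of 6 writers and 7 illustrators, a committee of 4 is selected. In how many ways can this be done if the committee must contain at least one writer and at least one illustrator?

665

Unrestricted: C(13,4) = 715 ways to pick any 4 of the 13.
Subtract selections that omit an entire group: no writers → C(7,4) = 35; no illustrators → C(6,4) = 15.
Both groups omitted at once is impossible, so 715 − 50 = 665.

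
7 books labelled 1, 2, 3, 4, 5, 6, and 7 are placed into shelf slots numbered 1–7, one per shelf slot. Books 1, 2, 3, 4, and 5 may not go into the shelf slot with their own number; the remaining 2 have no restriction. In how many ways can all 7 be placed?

Let Aᵢ (for 1 ≤ i ≤ 5) be the placements that put book i in its forbidden shelf slot. Any j of these fix j positions, leaving (7−j)! ways to fill the rest, and there are C(5,j) ways to pick which j.
By inclusion–exclusion, the number of valid placements is Σ_{j=0}^{5} (−1)^j C(5,j)·(7−j)!.
Computing: 5040 − 3600 + 1200 − 240 + 30 − 2 = 2428.

2428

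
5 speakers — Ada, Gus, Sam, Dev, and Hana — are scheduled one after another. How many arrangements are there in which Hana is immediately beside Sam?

Glue Hana and Sam into one block (2 internal orders), leaving 4 units to arrange in a row.
That gives 2 × 4! = 2 × 24 = 48.

48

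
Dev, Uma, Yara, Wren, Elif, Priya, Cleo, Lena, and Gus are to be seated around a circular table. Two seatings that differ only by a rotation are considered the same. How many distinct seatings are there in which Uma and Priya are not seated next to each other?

Without the restriction there are (8)! = 40320 seatings.
Those with Uma next to Priya: fuse the pair into one unit and seat 8 units around a circle — 2·(7)! = 10080.
Subtracting, 40320 − 10080 = 30240.

30240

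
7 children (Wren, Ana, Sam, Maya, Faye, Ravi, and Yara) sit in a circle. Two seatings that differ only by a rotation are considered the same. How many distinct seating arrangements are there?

720

Around a circle, 7 distinct people have 7!/7 = (6)! = 720 rotationally distinct seatings.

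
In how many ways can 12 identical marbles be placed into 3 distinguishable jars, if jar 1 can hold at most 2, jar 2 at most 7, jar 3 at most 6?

9

Without the upper bounds there are C(14,2) = 91 ways to split 12 among 3 jars.
Subtract solutions that violate a single cap (substitute x_i' = x_i − (cap_i+1)): x_1 ≥ 3 gives C(11,2) = 55; x_2 ≥ 8 gives C(6,2) = 15; x_3 ≥ 7 gives C(7,2) = 21. Together 91.
Add back pairs where two caps are both exceeded: 3 + 6 + 0 = 9.
By inclusion–exclusion the count is 91 − 91 + 9 = 9.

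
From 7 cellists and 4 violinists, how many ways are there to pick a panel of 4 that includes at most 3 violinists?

Split by how many violinists are chosen (0 through 3).
Sum: C(4,0)·C(7,4) + C(4,1)·C(7,3) + C(4,2)·C(7,2) + C(4,3)·C(7,1) = 35 + 140 + 126 + 28 = 329.

329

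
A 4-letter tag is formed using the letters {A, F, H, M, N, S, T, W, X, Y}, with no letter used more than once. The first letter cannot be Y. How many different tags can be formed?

The first letter has 10−1 = 9 choices (anything except Y).
The remaining 3 letters are filled from the other 9 symbols without repetition: 9 × 8 × 7 = 504.
Total: 9 × 504 = 4536.

4536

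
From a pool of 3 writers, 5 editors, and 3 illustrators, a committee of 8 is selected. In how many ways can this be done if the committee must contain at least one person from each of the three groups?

163

With no constraint there are C(11,8) = 165 possible selections.
Selections missing a whole group: no writers → C(8,8) = 1; no editors → C(6,8) = 0; no illustrators → C(8,8) = 1.
Add back selections omitting two groups (i.e. drawn from a single group): C(3,8) + C(5,8) + C(3,8) = 0.
By inclusion–exclusion: 165 − 2 + 0 = 163.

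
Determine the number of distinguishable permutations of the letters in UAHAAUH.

Letter multiplicities in UAHAAUH: A×3, H×2, U×2.
The number of distinct arrangements is 7!/(3!·2!·2!) = 5040/24 = 210.

210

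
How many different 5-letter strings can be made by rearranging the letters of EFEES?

The 5 letters of EFEES have repeats: E appearing 3 times.
The number of distinct arrangements is 5!/(3!) = 120/6 = 20.

20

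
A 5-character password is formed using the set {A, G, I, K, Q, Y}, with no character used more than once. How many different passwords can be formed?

720

This is a permutation of 5 out of 6: P(6,5) = 6!/1!.
That product is 6 × 5 × 4 × 3 × 2 = 720.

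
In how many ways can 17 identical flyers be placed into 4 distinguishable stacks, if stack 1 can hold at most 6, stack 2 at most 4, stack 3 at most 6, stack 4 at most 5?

By stars and bars, unrestricted non-negative solutions to x_1+…+x_4 = 17 number C(17+3,3) = 1140.
Subtract solutions that violate a single cap (substitute x_i' = x_i − (cap_i+1)): x_1 ≥ 7 gives C(13,3) = 286; x_2 ≥ 5 gives C(15,3) = 455; x_3 ≥ 7 gives C(13,3) = 286; x_4 ≥ 6 gives C(14,3) = 364. Together 1391.
Add back pairs where two caps are both exceeded: 56 + 20 + 35 + 56 + 84 + 35 = 286.
By inclusion–exclusion the count is 1140 − 1391 + 286 = 35.

35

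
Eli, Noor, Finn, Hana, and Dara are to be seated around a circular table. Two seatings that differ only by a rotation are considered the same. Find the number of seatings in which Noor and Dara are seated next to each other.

12

Glue Noor and Dara into a block (2 internal orders). Seating 4 units around a circle gives (3)! arrangements.
So 2 × (3)! = 2 × 6 = 12.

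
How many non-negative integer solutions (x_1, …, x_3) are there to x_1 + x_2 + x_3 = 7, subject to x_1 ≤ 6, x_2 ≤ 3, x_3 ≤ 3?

15

By stars and bars, unrestricted non-negative solutions to x_1+…+x_3 = 7 number C(7+2,2) = 36.
Subtract solutions that violate a single cap (substitute x_i' = x_i − (cap_i+1)): x_1 ≥ 7 gives C(2,2) = 1; x_2 ≥ 4 gives C(5,2) = 10; x_3 ≥ 4 gives C(5,2) = 10. Together 21.
No two caps can be exceeded simultaneously, so the pair terms are all 0.
By inclusion–exclusion the count is 36 − 21 + 0 = 15.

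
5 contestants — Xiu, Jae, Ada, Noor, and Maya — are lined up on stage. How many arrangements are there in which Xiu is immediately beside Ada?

48

Glue Xiu and Ada into one block (2 internal orders), leaving 4 units to arrange in a row.
So the count is 2·(4)! = 48.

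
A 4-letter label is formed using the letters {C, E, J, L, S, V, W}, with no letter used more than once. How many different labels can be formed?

840

Choose and order 4 of the 7 symbols: the first letter has 7 options, the next 6, then 5, 4.
7 × 6 × 5 × 4 = 840.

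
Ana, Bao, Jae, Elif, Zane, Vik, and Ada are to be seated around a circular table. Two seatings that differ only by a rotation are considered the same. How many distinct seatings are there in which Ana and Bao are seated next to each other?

Glue Ana and Bao into a block (2 internal orders). Seating 6 units around a circle gives (5)! arrangements.
So 2 × (5)! = 2 × 120 = 240.

240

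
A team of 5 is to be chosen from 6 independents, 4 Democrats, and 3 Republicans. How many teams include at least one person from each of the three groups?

894

Unrestricted: C(13,5) = 1287 ways to pick any 5 of the 13.
Subtract selections that omit an entire group: no independents → C(7,5) = 21; no Democrats → C(9,5) = 126; no Republicans → C(10,5) = 252.
Add back selections omitting two groups (i.e. drawn from a single group): C(6,5) + C(4,5) + C(3,5) = 6.
By inclusion–exclusion: 1287 − 399 + 6 = 894.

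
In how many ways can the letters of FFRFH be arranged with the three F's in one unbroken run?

6

Treat the 3 copies of F as a single block. The multiset to arrange is then {FFF, H, R}, 3 items in all.
All 3 items are distinct, so there are (3)! = 6 arrangements.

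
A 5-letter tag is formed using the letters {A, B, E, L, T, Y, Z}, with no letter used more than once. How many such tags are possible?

This is a permutation of 5 out of 7: P(7,5) = 7!/2!.
That product is 7 × 6 × 5 × 4 × 3 = 2520.

2520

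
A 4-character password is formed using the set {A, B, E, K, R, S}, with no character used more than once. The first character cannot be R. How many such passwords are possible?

The first character has 6−1 = 5 choices (anything except R).
The remaining 3 characters are filled from the other 5 symbols without repetition: 5 × 4 × 3 = 60.
Total: 5 × 60 = 300.

300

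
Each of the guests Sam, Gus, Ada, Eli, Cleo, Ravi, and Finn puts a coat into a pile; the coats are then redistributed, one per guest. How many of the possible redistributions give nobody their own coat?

1854

This is the derangement count D_7: permutations of 7 items with no fixed point.
By inclusion–exclusion this is Σ_{j=0}^{7} (−1)^j C(7,j)·(7−j)!.
Computing: 5040 − 5040 + 2520 − 840 + 210 − 42 + 7 − 1 = 1854.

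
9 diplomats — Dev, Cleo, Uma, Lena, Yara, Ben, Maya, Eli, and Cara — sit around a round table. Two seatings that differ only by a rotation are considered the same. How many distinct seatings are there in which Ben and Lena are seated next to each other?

10080

Treat {Ben, Lena} as one unit (2 internal orders) and seat the resulting 8 units around the table: (7)! circular arrangements.
So 2 × (7)! = 2 × 5040 = 10080.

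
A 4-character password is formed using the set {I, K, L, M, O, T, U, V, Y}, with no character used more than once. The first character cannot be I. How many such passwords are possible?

The first character has 9−1 = 8 choices (anything except I).
The remaining 3 characters are filled from the other 8 symbols without repetition: 8 × 7 × 6 = 336.
Total: 8 × 336 = 2688.

2688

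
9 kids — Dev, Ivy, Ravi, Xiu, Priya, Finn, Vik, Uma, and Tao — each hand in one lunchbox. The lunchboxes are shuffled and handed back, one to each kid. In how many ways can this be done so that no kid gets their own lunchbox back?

133496

This is the derangement count D_9: permutations of 9 items with no fixed point.
By inclusion–exclusion this is Σ_{j=0}^{9} (−1)^j C(9,j)·(9−j)!.
Computing: 362880 − 362880 + 181440 − 60480 + 15120 − 3024 + 504 − 72 + 9 − 1 = 133496.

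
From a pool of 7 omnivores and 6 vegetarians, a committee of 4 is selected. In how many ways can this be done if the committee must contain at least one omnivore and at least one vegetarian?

Total 4-person selections from all 13: C(13,4) = 715.
Selections missing a whole group: no omnivores → C(6,4) = 15; no vegetarians → C(7,4) = 35.
Both groups omitted at once is impossible, so 715 − 50 = 665.

665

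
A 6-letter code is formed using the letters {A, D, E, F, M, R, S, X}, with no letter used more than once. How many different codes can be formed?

Choose and order 6 of the 8 symbols: the first letter has 8 options, the next 7, and so on down to 3.
8 × 7 × 6 × 5 × 4 × 3 = 20160.

20160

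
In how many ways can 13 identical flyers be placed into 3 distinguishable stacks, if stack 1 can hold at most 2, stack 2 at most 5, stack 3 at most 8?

By stars and bars, unrestricted non-negative solutions to x_1+…+x_3 = 13 number C(13+2,2) = 105.
Subtract solutions that violate a single cap (substitute x_i' = x_i − (cap_i+1)): x_1 ≥ 3 gives C(12,2) = 66; x_2 ≥ 6 gives C(9,2) = 36; x_3 ≥ 9 gives C(6,2) = 15. Together 117.
Add back pairs where two caps are both exceeded: 15 + 3 + 0 = 18.
By inclusion–exclusion the count is 105 − 117 + 18 = 6.

6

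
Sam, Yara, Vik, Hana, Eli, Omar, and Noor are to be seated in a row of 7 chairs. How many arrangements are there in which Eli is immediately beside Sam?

1440

Glue Eli and Sam into one block (2 internal orders), leaving 6 units to arrange in a row.
So the count is 2·(6)! = 1440.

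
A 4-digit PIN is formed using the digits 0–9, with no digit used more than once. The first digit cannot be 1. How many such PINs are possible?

4536

The first digit has 10−1 = 9 choices (anything except 1).
The remaining 3 digits are filled from the other 9 symbols without repetition: 9 × 8 × 7 = 504.
Total: 9 × 504 = 4536.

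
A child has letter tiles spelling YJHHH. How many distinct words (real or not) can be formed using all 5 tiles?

Letter multiplicities in YJHHH: H×3, J×1, Y×1.
The number of distinct arrangements is 5!/(3!) = 120/6 = 20.

20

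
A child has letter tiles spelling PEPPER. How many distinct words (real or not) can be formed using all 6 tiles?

60

Letter multiplicities in PEPPER: E×2, P×3, R×1.
Dividing 6! = 720 by 3!·2! = 12 for the repeated letters gives 60.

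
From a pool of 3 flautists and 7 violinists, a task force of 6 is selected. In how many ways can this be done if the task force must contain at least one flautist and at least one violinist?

With no constraint there are C(10,6) = 210 possible selections.
Subtract selections that omit an entire group: no flautists → C(7,6) = 7; no violinists → C(3,6) = 0.
Both groups omitted at once is impossible, so 210 − 7 = 203.

203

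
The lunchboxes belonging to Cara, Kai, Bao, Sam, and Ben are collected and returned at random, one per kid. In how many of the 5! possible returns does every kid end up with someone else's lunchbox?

This is the derangement count D_5: permutations of 5 items with no fixed point.
By inclusion–exclusion this is Σ_{j=0}^{5} (−1)^j C(5,j)·(5−j)!.
Computing: 120 − 120 + 60 − 20 + 5 − 1 = 44.

44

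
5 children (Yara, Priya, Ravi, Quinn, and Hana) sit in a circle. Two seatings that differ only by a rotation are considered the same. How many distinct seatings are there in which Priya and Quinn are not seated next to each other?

12

All circular seatings of 5 people number (4)! = 24.
Those with Priya next to Quinn: fuse the pair into one unit and seat 4 units around a circle — 2·(3)! = 12.
Subtracting, 24 − 12 = 12.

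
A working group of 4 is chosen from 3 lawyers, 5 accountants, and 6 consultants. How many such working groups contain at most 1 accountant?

546

Split by how many accountants are chosen (0 through 1).
Sum: C(5,0)·C(9,4) + C(5,1)·C(9,3) = 126 + 420 = 546.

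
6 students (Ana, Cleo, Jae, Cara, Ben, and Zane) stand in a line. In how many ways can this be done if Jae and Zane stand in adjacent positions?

Glue Jae and Zane into one block (2 internal orders), leaving 5 units to arrange in a row.
So the count is 2·(5)! = 240.

240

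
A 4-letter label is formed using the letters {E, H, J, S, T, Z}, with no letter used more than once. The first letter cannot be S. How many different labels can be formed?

The first letter has 6−1 = 5 choices (anything except S).
The remaining 3 letters are filled from the other 5 symbols without repetition: 5 × 4 × 3 = 60.
Total: 5 × 60 = 300.

300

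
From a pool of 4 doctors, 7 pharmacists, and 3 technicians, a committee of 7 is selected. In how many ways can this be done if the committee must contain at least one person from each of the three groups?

With no constraint there are C(14,7) = 3432 possible selections.
Selections missing a whole group: no doctors → C(10,7) = 120; no pharmacists → C(7,7) = 1; no technicians → C(11,7) = 330.
Add back selections omitting two groups (i.e. drawn from a single group): C(4,7) + C(7,7) + C(3,7) = 1.
By inclusion–exclusion: 3432 − 451 + 1 = 2982.

2982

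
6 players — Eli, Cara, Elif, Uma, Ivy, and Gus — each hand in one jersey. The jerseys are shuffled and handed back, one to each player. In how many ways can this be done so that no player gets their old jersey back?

This is the derangement count D_6: permutations of 6 items with no fixed point.
By inclusion–exclusion this is Σ_{j=0}^{6} (−1)^j C(6,j)·(6−j)!.
Computing: 720 − 720 + 360 − 120 + 30 − 6 + 1 = 265.

265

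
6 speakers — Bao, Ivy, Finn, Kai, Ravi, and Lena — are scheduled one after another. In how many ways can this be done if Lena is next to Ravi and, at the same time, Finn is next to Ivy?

96

Treat {Lena,Ravi} as one block (2 orders) and {Finn,Ivy} as another (2 orders).
That leaves 4 units to arrange: 2 × 2 × 4! = 4 × 24 = 96.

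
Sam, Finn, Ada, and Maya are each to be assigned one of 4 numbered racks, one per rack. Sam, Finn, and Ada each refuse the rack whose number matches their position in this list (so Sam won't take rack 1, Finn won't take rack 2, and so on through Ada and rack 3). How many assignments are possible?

11

Let Aᵢ (for i ∈ {1, 2, 3}) be the placements that put person i in their forbidden rack. Any j of these fix j positions, leaving (4−j)! ways to fill the rest, and there are C(3,j) ways to pick which j.
By inclusion–exclusion, the number of valid placements is Σ_{j=0}^{3} (−1)^j C(3,j)·(4−j)!.
Computing: 24 − 18 + 6 − 1 = 11.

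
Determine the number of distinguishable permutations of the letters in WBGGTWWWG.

2520

WBGGTWWWG has 9 letters with G appearing 3 times and W appearing 4 times.
Dividing 9! = 362880 by 4!·3! = 144 for the repeated letters gives 2520.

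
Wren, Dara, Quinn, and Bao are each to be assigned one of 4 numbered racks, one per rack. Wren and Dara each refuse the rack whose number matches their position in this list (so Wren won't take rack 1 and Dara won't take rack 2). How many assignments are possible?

Let Aᵢ (for i ∈ {1, 2}) be the placements that put person i in their forbidden rack. Any j of these fix j positions, leaving (4−j)! ways to fill the rest, and there are C(2,j) ways to pick which j.
By inclusion–exclusion, the number of valid placements is Σ_{j=0}^{2} (−1)^j C(2,j)·(4−j)!.
Computing: 24 − 12 + 2 = 14.

14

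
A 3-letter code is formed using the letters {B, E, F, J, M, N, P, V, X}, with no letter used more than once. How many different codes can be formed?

504

Choose and order 3 of the 9 symbols: the first letter has 9 options, the next 8, then 7.
That product is 9 × 8 × 7 = 504.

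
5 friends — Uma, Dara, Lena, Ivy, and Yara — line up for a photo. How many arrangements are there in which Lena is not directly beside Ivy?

72

Of the 5! = 120 arrangements, those with Lena and Ivy adjacent number 2 × 4! = 48 (treat the pair as a block with 2 internal orders).
Complementary counting: 120 − 48 = 72.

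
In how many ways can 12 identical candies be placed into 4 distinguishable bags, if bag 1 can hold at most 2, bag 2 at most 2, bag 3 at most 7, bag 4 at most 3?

10

Ignoring the caps, the number of non-negative solutions to x_1+…+x_4 = 12 is C(15,3) = 455.
Subtract solutions that violate a single cap (substitute x_i' = x_i − (cap_i+1)): x_1 ≥ 3 gives C(12,3) = 220; x_2 ≥ 3 gives C(12,3) = 220; x_3 ≥ 8 gives C(7,3) = 35; x_4 ≥ 4 gives C(11,3) = 165. Together 640.
Add back pairs where two caps are both exceeded: 84 + 4 + 56 + 4 + 56 + 1 = 205.
Subtract triples: 0 + 10 + 0 + 0 = 10.
By inclusion–exclusion the count is 455 − 640 + 205 − 10 = 10.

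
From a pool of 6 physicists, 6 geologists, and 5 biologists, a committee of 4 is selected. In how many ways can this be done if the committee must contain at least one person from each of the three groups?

1260

Total 4-person selections from all 17: C(17,4) = 2380.
Subtract selections that omit an entire group: no physicists → C(11,4) = 330; no geologists → C(11,4) = 330; no biologists → C(12,4) = 495.
Add back selections omitting two groups (i.e. drawn from a single group): C(6,4) + C(6,4) + C(5,4) = 35.
By inclusion–exclusion: 2380 − 1155 + 35 = 1260.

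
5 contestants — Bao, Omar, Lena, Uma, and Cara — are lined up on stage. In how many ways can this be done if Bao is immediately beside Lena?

48

Place the 3 others and the Bao-Lena pair as 4 objects in a line; the pair has 2 internal arrangements.
That gives 2 × 4! = 2 × 24 = 48.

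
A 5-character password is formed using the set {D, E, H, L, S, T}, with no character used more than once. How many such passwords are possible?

720

This is a permutation of 5 out of 6: P(6,5) = 6!/1!.
That product is 6 × 5 × 4 × 3 × 2 = 720.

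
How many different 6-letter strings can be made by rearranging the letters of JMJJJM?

15

Letter multiplicities in JMJJJM: J×4, M×2.
The number of distinct arrangements is 6!/(4!·2!) = 720/48 = 15.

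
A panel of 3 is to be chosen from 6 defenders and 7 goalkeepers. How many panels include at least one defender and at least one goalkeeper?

Total 3-person selections from all 13: C(13,3) = 286.
Subtract selections that omit an entire group: no defenders → C(7,3) = 35; no goalkeepers → C(6,3) = 20.
Both groups omitted at once is impossible, so 286 − 55 = 231.

231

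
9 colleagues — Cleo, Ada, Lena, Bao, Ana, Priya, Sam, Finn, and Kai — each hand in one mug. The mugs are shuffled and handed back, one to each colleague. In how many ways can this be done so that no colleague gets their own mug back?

Let Aᵢ be the assignments in which colleague i gets their own mug. We want the size of the complement of A₁∪…∪A_9.
By inclusion–exclusion this is Σ_{j=0}^{9} (−1)^j C(9,j)·(9−j)!.
Computing: 362880 − 362880 + 181440 − 60480 + 15120 − 3024 + 504 − 72 + 9 − 1 = 133496.

133496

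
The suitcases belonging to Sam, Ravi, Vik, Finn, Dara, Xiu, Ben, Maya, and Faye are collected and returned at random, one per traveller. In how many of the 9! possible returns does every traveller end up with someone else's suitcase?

133496

Let Aᵢ be the assignments in which traveller i gets their own suitcase. We want the size of the complement of A₁∪…∪A_9.
By inclusion–exclusion this is Σ_{j=0}^{9} (−1)^j C(9,j)·(9−j)!.
Computing: 362880 − 362880 + 181440 − 60480 + 15120 − 3024 + 504 − 72 + 9 − 1 = 133496.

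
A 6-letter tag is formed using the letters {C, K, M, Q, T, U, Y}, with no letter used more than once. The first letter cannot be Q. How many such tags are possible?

The first letter has 7−1 = 6 choices (anything except Q).
The remaining 5 letters are filled from the other 6 symbols without repetition: 6 × 5 × 4 × 3 × 2 = 720.
Total: 6 × 720 = 4320.

4320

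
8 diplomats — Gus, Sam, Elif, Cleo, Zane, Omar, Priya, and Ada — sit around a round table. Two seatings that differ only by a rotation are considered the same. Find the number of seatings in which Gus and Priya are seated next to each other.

Treat {Gus, Priya} as one unit (2 internal orders) and seat the resulting 7 units around the table: (6)! circular arrangements.
So 2 × (6)! = 2 × 720 = 1440.

1440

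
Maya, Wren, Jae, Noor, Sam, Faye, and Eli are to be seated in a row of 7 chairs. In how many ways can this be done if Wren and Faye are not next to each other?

3600

Of the 7! = 5040 arrangements, those with Wren and Faye adjacent number 2 × 6! = 1440 (treat the pair as a block with 2 internal orders).
Complementary counting: 5040 − 1440 = 3600.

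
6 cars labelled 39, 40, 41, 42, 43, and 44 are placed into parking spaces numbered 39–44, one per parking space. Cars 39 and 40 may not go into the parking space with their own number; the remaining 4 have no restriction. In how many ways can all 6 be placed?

504

Let Aᵢ (for i ∈ {39, 40}) be the placements that put car i in its forbidden parking space. Any j of these fix j positions, leaving (6−j)! ways to fill the rest, and there are C(2,j) ways to pick which j.
By inclusion–exclusion, the number of valid placements is Σ_{j=0}^{2} (−1)^j C(2,j)·(6−j)!.
Computing: 720 − 240 + 24 = 504.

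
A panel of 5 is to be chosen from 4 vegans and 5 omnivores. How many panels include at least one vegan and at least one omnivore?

Total 5-person selections from all 9: C(9,5) = 126.
Selections missing a whole group: no vegans → C(5,5) = 1; no omnivores → C(4,5) = 0.
Both groups omitted at once is impossible, so 126 − 1 = 125.

125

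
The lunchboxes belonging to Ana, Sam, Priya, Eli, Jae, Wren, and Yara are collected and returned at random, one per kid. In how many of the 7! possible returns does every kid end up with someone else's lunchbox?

1854

Let Aᵢ be the assignments in which kid i gets their own lunchbox. We want the size of the complement of A₁∪…∪A_7.
By inclusion–exclusion this is Σ_{j=0}^{7} (−1)^j C(7,j)·(7−j)!.
Computing: 5040 − 5040 + 2520 − 840 + 210 − 42 + 7 − 1 = 1854.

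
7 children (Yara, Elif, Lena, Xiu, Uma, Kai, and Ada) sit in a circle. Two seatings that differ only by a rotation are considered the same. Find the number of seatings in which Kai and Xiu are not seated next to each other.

480

Without the restriction there are (6)! = 720 seatings.
Seatings with Kai beside Xiu: treat them as a block with 2 internal orders, giving 2 × (5)! = 240.
Subtracting, 720 − 240 = 480.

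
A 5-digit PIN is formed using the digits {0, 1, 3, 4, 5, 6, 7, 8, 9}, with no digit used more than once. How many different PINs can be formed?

Choose and order 5 of the 9 symbols: the first digit has 9 options, the next 8, and so on down to 5.
That product is 9 × 8 × 7 × 6 × 5 = 15120.

15120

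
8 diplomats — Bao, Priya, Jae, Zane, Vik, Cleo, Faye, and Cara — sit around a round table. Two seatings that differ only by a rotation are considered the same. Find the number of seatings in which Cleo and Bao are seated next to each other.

1440

Glue Cleo and Bao into a block (2 internal orders). Seating 7 units around a circle gives (6)! arrangements.
So 2 × (6)! = 2 × 720 = 1440.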